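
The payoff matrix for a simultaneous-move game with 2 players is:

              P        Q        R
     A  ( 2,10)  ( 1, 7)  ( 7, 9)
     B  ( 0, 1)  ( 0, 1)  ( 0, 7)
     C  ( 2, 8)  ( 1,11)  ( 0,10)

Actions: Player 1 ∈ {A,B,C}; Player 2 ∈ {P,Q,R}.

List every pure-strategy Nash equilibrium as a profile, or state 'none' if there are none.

PSNE = {(A,P), (C,Q)}

(A,P): NE
(A,Q): not NE [P2→P gives 10>7]
(A,R): not NE [P2→P gives 10>9]
(B,P): not NE [P1→C gives 2>0; P2→R gives 7>1]
(B,Q): not NE [P1→C gives 1>0; P2→R gives 7>1]
(B,R): not NE [P1→A gives 7>0]
(C,P): not NE [P2→Q gives 11>8]
(C,Q): NE
(C,R): not NE [P1→A gives 7>0; P2→Q gives 11>10]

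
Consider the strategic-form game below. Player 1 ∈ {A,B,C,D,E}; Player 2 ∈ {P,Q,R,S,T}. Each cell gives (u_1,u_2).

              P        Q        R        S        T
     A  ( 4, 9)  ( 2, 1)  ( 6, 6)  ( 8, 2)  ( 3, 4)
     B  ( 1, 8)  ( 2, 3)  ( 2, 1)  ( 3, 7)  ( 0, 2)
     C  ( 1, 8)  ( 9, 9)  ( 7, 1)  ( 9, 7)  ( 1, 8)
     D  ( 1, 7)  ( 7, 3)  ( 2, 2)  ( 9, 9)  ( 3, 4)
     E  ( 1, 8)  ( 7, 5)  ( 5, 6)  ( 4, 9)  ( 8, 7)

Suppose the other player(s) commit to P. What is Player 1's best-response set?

u_1(A vs P) = 4
u_1(B vs P) = 1
u_1(C vs P) = 1
u_1(D vs P) = 1
u_1(E vs P) = 1
max payoff 4 at {A}

BR_1 = {A}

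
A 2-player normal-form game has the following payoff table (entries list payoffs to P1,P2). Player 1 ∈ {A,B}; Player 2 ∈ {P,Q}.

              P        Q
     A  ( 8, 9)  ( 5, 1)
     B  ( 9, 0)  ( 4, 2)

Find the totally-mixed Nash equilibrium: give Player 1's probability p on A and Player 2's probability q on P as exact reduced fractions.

(p,q) = (1/5, 1/2)

P1 indiff ⇒ q·8+(1-q)·5 = q·9+(1-q)·4 ⇒ q(-1) = (1-q)(-1) ⇒ q = 1/2
P2 indiff ⇒ p·9+(1-p)·0 = p·1+(1-p)·2 ⇒ p(8) = (1-p)(2) ⇒ p = 1/5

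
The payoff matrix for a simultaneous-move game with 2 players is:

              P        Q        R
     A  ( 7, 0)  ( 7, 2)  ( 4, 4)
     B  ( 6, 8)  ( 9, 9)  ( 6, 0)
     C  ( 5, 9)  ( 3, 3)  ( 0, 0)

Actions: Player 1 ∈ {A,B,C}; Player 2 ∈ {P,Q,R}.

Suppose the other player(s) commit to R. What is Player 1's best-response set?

P1 best: {B}

u_1(A vs R) = 4
u_1(B vs R) = 6
u_1(C vs R) = 0
max payoff 6 at {B}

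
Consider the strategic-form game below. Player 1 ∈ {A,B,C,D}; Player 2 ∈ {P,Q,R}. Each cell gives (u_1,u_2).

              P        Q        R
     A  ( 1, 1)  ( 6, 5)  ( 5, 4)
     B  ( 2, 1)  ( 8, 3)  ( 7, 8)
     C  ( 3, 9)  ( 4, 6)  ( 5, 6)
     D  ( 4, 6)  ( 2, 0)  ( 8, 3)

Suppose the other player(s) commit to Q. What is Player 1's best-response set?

BR_1 = {B}

u_1(A vs Q) = 6
u_1(B vs Q) = 8
u_1(C vs Q) = 4
u_1(D vs Q) = 2
max payoff 8 at {B}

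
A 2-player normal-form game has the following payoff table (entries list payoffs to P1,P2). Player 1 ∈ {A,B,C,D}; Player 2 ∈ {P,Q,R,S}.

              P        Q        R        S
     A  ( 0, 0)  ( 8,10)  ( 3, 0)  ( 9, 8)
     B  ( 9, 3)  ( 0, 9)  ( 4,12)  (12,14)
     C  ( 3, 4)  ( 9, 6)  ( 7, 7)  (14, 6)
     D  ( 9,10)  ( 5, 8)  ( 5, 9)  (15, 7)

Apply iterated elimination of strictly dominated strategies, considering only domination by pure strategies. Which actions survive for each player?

Remaining: P1:{B,C,D} P2:{P,R,S}

P1 drop A (C beats it: P:3>0 Q:9>8 R:7>3 S:14>9)
P2 drop Q (R beats it: B:12>9 C:7>6 D:9>8)
P1→{B,C,D} P2→{P,R,S}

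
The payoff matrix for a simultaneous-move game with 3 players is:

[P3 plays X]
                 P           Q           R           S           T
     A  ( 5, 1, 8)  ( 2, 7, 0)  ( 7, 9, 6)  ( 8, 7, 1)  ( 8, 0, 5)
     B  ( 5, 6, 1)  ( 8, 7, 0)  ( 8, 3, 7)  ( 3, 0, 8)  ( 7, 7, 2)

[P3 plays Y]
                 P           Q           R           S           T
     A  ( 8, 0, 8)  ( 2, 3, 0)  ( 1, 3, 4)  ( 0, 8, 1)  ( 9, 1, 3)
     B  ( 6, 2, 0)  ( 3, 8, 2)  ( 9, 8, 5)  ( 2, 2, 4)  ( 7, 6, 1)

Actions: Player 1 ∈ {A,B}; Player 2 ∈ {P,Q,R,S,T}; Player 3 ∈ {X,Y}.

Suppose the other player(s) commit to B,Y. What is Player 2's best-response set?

BR_2 = {Q,R}

u_2(P vs B,Y) = 2
u_2(Q vs B,Y) = 8
u_2(R vs B,Y) = 8
u_2(S vs B,Y) = 2
u_2(T vs B,Y) = 6
max payoff 8 at {Q,R}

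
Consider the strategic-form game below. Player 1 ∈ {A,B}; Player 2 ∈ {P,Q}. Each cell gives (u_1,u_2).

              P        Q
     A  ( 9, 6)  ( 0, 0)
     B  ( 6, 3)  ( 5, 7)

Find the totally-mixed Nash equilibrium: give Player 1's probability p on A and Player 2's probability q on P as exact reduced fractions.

P1 indiff ⇒ q·9+(1-q)·0 = q·6+(1-q)·5 ⇒ q(3) = (1-q)(5) ⇒ q = 5/8
P2 indiff ⇒ p·6+(1-p)·3 = p·0+(1-p)·7 ⇒ p(6) = (1-p)(4) ⇒ p = 2/5

P1 mixes 2/5 on A; P2 mixes 5/8 on P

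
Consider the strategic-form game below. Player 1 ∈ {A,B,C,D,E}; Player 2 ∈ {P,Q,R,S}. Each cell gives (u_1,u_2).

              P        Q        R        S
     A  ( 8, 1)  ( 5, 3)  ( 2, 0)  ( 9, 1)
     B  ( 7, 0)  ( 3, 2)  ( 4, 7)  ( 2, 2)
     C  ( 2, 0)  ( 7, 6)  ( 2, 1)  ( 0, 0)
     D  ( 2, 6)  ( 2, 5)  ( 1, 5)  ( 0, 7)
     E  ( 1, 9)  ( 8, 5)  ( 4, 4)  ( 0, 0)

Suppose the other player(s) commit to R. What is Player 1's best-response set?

u_1(A vs R) = 2
u_1(B vs R) = 4
u_1(C vs R) = 2
u_1(D vs R) = 1
u_1(E vs R) = 4
max payoff 4 at {B,E}

P1 best: {B,E}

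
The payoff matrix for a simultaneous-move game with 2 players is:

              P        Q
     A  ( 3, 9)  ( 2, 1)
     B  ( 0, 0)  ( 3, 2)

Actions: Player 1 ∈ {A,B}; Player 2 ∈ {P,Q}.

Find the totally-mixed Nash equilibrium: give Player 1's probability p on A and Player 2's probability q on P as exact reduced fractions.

P1 indiff ⇒ q·3+(1-q)·2 = q·0+(1-q)·3 ⇒ q(3) = (1-q)(1) ⇒ q = 1/4
P2 indiff ⇒ p·9+(1-p)·0 = p·1+(1-p)·2 ⇒ p(8) = (1-p)(2) ⇒ p = 1/5

P1 mixes 1/5 on A; P2 mixes 1/4 on P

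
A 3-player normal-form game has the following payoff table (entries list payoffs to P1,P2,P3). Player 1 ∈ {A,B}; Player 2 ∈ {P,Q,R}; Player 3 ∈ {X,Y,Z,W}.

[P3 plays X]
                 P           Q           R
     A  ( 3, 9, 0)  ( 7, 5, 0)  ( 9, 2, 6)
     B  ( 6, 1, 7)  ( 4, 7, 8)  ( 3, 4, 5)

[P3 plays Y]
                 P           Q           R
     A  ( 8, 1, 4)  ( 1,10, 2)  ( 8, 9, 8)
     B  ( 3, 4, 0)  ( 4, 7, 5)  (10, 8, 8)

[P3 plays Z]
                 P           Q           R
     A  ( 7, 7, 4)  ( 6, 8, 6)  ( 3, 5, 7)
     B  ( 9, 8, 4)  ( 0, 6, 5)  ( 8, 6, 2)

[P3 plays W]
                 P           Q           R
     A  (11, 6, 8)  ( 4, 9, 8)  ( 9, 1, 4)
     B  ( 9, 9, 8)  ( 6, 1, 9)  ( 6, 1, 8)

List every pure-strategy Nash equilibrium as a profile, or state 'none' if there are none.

(A,P,X): not NE [P1→B gives 6>3; P3→W gives 8>0]
(A,P,Y): not NE [P2→Q gives 10>1; P3→W gives 8>4]
(A,P,Z): not NE [P1→B gives 9>7; P2→Q gives 8>7; P3→W gives 8>4]
(A,P,W): not NE [P2→Q gives 9>6]
(A,Q,X): not NE [P2→P gives 9>5; P3→W gives 8>0]
(A,Q,Y): not NE [P1→B gives 4>1; P3→W gives 8>2]
(A,Q,Z): not NE [P3→W gives 8>6]
(A,Q,W): not NE [P1→B gives 6>4]
(A,R,X): not NE [P2→P gives 9>2; P3→Y gives 8>6]
(A,R,Y): not NE [P1→B gives 10>8; P2→Q gives 10>9]
(A,R,Z): not NE [P1→B gives 8>3; P2→Q gives 8>5; P3→Y gives 8>7]
(A,R,W): not NE [P2→Q gives 9>1; P3→Y gives 8>4]
(B,P,X): not NE [P2→Q gives 7>1; P3→W gives 8>7]
(B,P,Y): not NE [P1→A gives 8>3; P2→R gives 8>4; P3→W gives 8>0]
(B,P,Z): not NE [P3→W gives 8>4]
(B,P,W): not NE [P1→A gives 11>9]
(B,Q,X): not NE [P1→A gives 7>4; P3→W gives 9>8]
(B,Q,Y): not NE [P2→R gives 8>7; P3→W gives 9>5]
(B,Q,Z): not NE [P1→A gives 6>0; P2→P gives 8>6; P3→W gives 9>5]
(B,Q,W): not NE [P2→P gives 9>1]
(B,R,X): not NE [P1→A gives 9>3; P2→Q gives 7>4; P3→W gives 8>5]
(B,R,Y): NE
(B,R,Z): not NE [P2→P gives 8>6; P3→W gives 8>2]
(B,R,W): not NE [P1→A gives 9>6; P2→P gives 9>1]

NE set: (B,R,Y)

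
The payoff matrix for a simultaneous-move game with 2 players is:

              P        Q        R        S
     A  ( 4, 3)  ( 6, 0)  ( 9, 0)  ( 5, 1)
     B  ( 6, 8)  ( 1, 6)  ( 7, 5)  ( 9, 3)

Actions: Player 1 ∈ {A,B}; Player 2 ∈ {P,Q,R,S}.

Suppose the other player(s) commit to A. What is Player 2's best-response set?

BR_2 = {P}

u_2(P vs A) = 3
u_2(Q vs A) = 0
u_2(R vs A) = 0
u_2(S vs A) = 1
max payoff 3 at {P}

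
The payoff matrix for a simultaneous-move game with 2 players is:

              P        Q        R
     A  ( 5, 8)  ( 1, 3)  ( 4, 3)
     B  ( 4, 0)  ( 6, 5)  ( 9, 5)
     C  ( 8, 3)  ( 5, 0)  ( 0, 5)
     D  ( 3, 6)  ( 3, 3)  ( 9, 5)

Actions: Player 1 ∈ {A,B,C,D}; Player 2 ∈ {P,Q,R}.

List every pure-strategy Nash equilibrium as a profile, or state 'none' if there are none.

Nash profiles: (B,Q), (B,R)

(A,P): not NE [P1→C gives 8>5]
(A,Q): not NE [P1→B gives 6>1; P2→P gives 8>3]
(A,R): not NE [P1→D gives 9>4; P2→P gives 8>3]
(B,P): not NE [P1→C gives 8>4; P2→R gives 5>0]
(B,Q): NE
(B,R): NE
(C,P): not NE [P2→R gives 5>3]
(C,Q): not NE [P1→B gives 6>5; P2→R gives 5>0]
(C,R): not NE [P1→D gives 9>0]
(D,P): not NE [P1→C gives 8>3]
(D,Q): not NE [P1→B gives 6>3; P2→P gives 6>3]
(D,R): not NE [P2→P gives 6>5]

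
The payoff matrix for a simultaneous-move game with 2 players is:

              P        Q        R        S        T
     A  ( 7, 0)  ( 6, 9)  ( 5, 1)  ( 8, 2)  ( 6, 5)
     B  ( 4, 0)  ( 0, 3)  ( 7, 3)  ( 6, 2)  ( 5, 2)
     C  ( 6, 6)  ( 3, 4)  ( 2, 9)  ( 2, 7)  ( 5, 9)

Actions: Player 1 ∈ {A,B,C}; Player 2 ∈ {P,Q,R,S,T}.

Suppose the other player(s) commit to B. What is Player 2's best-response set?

u_2(P vs B) = 0
u_2(Q vs B) = 3
u_2(R vs B) = 3
u_2(S vs B) = 2
u_2(T vs B) = 2
max payoff 3 at {Q,R}

P2 best: {Q,R}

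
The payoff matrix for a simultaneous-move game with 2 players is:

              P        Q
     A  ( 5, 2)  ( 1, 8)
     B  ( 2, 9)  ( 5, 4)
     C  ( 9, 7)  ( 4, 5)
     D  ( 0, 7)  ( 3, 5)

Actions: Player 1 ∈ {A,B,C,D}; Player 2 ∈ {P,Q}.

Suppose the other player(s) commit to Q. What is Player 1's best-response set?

u_1(A vs Q) = 1
u_1(B vs Q) = 5
u_1(C vs Q) = 4
u_1(D vs Q) = 3
max payoff 5 at {B}

BR_1 = {B}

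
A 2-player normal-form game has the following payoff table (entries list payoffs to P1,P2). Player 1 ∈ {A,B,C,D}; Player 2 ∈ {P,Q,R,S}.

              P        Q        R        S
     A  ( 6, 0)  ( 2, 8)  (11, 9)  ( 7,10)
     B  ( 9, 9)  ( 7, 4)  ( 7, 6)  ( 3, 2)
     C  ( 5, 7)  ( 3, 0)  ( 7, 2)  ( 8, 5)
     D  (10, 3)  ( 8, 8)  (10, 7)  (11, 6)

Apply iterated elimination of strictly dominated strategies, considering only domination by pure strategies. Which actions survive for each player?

IESDS → P1:{A,D} P2:{Q,R,S}

P1 drop B (D beats it: P:10>9 Q:8>7 R:10>7 S:11>3)
P1 drop C (D beats it: P:10>5 Q:8>3 R:10>7 S:11>8)
P2 drop P (Q beats it: A:8>0 D:8>3)
P1→{A,D} P2→{Q,R,S}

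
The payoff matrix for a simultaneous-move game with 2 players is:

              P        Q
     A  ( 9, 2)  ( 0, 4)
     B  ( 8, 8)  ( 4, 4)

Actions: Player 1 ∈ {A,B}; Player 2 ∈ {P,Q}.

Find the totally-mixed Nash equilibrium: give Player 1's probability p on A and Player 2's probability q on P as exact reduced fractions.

P1 indiff ⇒ q·9+(1-q)·0 = q·8+(1-q)·4 ⇒ q(1) = (1-q)(4) ⇒ q = 4/5
P2 indiff ⇒ p·2+(1-p)·8 = p·4+(1-p)·4 ⇒ p(-2) = (1-p)(-4) ⇒ p = 2/3

p=2/3, q=4/5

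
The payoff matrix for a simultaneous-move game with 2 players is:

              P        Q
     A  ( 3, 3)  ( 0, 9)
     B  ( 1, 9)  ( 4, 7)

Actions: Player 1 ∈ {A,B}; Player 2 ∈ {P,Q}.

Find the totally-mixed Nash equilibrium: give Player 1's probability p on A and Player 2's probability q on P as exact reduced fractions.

P1 mixes 1/4 on A; P2 mixes 2/3 on P

P1 indiff ⇒ q·3+(1-q)·0 = q·1+(1-q)·4 ⇒ q(2) = (1-q)(4) ⇒ q = 2/3
P2 indiff ⇒ p·3+(1-p)·9 = p·9+(1-p)·7 ⇒ p(-6) = (1-p)(-2) ⇒ p = 1/4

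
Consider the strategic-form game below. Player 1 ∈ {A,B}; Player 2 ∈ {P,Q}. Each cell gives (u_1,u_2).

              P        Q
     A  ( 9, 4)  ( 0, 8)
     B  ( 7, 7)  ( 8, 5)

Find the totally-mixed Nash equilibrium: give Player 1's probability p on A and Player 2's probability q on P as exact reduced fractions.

P1 indiff ⇒ q·9+(1-q)·0 = q·7+(1-q)·8 ⇒ q(2) = (1-q)(8) ⇒ q = 4/5
P2 indiff ⇒ p·4+(1-p)·7 = p·8+(1-p)·5 ⇒ p(-4) = (1-p)(-2) ⇒ p = 1/3

p=1/3, q=4/5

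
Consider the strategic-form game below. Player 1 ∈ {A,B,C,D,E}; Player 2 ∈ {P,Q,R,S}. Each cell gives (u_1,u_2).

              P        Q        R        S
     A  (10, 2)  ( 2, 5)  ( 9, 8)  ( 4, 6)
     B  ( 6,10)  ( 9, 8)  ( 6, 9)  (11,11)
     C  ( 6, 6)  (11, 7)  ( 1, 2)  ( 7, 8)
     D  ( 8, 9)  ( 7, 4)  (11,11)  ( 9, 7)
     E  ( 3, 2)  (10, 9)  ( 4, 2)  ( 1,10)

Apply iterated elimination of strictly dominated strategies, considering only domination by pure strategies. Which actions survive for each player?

P2 drop Q (S beats it: A:6>5 B:11>8 C:8>7 D:7>4 E:10>9)
P1 drop C (D beats it: P:8>6 R:11>1 S:9>7)
P1 drop E (A beats it: P:10>3 R:9>4 S:4>1)
P1→{A,B,D} P2→{P,R,S}

IESDS → P1:{A,B,D} P2:{P,R,S}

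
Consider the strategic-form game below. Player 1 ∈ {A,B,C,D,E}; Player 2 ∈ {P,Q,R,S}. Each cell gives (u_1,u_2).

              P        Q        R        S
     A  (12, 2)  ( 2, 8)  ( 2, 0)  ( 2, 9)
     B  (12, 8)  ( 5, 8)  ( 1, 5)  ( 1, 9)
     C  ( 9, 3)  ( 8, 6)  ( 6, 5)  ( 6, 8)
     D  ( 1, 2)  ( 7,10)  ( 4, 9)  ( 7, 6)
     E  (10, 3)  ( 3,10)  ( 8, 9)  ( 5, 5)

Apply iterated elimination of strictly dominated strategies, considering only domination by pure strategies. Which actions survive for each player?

P2 drop P (S beats it: A:9>2 B:9>8 C:8>3 D:6>2 E:5>3)
P1 drop A (C beats it: Q:8>2 R:6>2 S:6>2)
P1 drop B (C beats it: Q:8>5 R:6>1 S:6>1)
P2 drop R (Q beats it: C:6>5 D:10>9 E:10>9)
P1 drop E (C beats it: Q:8>3 S:6>5)
P1→{C,D} P2→{Q,S}

Remaining: P1:{C,D} P2:{Q,S}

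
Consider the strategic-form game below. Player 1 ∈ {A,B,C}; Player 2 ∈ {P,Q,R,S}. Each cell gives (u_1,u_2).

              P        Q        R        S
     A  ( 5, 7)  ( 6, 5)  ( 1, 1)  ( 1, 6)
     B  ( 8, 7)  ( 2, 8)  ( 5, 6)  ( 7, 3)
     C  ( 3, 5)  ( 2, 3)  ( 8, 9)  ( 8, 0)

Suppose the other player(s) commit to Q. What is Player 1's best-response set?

u_1(A vs Q) = 6
u_1(B vs Q) = 2
u_1(C vs Q) = 2
max payoff 6 at {A}

argmax u_1 = {A}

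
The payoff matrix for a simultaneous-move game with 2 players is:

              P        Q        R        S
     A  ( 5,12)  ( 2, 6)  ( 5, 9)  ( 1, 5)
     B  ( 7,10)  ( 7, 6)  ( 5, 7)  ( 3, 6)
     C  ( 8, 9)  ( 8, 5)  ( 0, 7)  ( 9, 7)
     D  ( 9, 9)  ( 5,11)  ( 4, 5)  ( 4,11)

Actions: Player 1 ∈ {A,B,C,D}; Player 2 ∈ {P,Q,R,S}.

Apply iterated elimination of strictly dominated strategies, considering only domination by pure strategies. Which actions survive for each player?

Remaining: P1:{C,D} P2:{P,Q,S}

P2 drop R (P beats it: A:12>9 B:10>7 C:9>7 D:9>5)
P1 drop A (B beats it: P:7>5 Q:7>2 S:3>1)
P1 drop B (C beats it: P:8>7 Q:8>7 S:9>3)
P1→{C,D} P2→{P,Q,S}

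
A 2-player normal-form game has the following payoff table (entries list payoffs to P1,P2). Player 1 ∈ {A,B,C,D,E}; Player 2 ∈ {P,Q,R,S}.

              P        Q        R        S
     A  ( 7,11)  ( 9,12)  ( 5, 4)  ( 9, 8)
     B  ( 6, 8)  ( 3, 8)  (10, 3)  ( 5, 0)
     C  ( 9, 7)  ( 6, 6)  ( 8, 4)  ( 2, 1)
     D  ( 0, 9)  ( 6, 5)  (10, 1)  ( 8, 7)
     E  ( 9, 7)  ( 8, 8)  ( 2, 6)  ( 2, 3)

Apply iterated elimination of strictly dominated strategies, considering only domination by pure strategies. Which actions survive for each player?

P2 drop R (P beats it: A:11>4 B:8>3 C:7>4 D:9>1 E:7>6)
P1 drop B (A beats it: P:7>6 Q:9>3 S:9>5)
P1 drop D (A beats it: P:7>0 Q:9>6 S:9>8)
P2 drop S (P beats it: A:11>8 C:7>1 E:7>3)
P1→{A,C,E} P2→{P,Q}

Survivors P1:{A,C,E} P2:{P,Q}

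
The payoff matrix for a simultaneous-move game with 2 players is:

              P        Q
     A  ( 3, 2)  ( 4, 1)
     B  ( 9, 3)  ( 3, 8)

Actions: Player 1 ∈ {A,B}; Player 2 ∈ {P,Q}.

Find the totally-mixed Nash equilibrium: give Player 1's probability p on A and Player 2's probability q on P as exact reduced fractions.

p=5/6, q=1/7

P1 indiff ⇒ q·3+(1-q)·4 = q·9+(1-q)·3 ⇒ q(-6) = (1-q)(-1) ⇒ q = 1/7
P2 indiff ⇒ p·2+(1-p)·3 = p·1+(1-p)·8 ⇒ p(1) = (1-p)(5) ⇒ p = 5/6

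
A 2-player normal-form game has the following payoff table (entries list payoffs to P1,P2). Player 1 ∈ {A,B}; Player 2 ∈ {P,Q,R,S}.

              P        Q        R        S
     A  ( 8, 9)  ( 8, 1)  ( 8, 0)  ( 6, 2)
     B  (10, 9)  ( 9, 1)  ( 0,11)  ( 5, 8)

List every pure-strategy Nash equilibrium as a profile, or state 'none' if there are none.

(A,P): not NE [P1→B gives 10>8]
(A,Q): not NE [P1→B gives 9>8; P2→P gives 9>1]
(A,R): not NE [P2→P gives 9>0]
(A,S): not NE [P2→P gives 9>2]
(B,P): not NE [P2→R gives 11>9]
(B,Q): not NE [P2→R gives 11>1]
(B,R): not NE [P1→A gives 8>0]
(B,S): not NE [P1→A gives 6>5; P2→R gives 11>8]

PSNE: ∅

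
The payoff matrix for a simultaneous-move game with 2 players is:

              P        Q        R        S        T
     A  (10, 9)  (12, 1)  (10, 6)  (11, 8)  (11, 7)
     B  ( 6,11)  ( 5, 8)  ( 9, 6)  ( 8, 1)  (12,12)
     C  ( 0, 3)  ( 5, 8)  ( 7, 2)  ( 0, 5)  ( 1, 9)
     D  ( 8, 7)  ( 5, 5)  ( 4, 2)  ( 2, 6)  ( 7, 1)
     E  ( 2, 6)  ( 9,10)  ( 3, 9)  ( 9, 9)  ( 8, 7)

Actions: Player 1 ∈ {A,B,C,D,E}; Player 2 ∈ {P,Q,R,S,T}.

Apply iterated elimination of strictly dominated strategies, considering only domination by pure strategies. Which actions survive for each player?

P1 drop C (A beats it: P:10>0 Q:12>5 R:10>7 S:11>0 T:11>1)
P1 drop D (A beats it: P:10>8 Q:12>5 R:10>4 S:11>2 T:11>7)
P1 drop E (A beats it: P:10>2 Q:12>9 R:10>3 S:11>9 T:11>8)
P2 drop Q (P beats it: A:9>1 B:11>8)
P2 drop R (P beats it: A:9>6 B:11>6)
P2 drop S (P beats it: A:9>8 B:11>1)
P1→{A,B} P2→{P,T}

IESDS → P1:{A,B} P2:{P,T}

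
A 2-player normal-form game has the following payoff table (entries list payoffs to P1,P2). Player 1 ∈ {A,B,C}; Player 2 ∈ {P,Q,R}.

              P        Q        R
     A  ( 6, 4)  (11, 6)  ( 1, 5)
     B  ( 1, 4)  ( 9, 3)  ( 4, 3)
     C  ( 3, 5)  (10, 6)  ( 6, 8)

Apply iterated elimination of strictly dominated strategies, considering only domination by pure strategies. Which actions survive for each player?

P1 drop B (C beats it: P:3>1 Q:10>9 R:6>4)
P2 drop P (Q beats it: A:6>4 C:6>5)
P1→{A,C} P2→{Q,R}

IESDS → P1:{A,C} P2:{Q,R}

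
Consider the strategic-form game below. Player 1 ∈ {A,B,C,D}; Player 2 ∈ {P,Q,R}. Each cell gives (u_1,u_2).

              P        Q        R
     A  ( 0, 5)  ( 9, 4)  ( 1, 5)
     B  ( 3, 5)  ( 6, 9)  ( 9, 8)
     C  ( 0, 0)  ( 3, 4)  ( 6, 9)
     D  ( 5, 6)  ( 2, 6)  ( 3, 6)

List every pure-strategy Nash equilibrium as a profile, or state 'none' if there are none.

Nash profiles: (D,P)

(A,P): not NE [P1→D gives 5>0]
(A,Q): not NE [P2→R gives 5>4]
(A,R): not NE [P1→B gives 9>1]
(B,P): not NE [P1→D gives 5>3; P2→Q gives 9>5]
(B,Q): not NE [P1→A gives 9>6]
(B,R): not NE [P2→Q gives 9>8]
(C,P): not NE [P1→D gives 5>0; P2→R gives 9>0]
(C,Q): not NE [P1→A gives 9>3; P2→R gives 9>4]
(C,R): not NE [P1→B gives 9>6]
(D,P): NE
(D,Q): not NE [P1→A gives 9>2]
(D,R): not NE [P1→B gives 9>3]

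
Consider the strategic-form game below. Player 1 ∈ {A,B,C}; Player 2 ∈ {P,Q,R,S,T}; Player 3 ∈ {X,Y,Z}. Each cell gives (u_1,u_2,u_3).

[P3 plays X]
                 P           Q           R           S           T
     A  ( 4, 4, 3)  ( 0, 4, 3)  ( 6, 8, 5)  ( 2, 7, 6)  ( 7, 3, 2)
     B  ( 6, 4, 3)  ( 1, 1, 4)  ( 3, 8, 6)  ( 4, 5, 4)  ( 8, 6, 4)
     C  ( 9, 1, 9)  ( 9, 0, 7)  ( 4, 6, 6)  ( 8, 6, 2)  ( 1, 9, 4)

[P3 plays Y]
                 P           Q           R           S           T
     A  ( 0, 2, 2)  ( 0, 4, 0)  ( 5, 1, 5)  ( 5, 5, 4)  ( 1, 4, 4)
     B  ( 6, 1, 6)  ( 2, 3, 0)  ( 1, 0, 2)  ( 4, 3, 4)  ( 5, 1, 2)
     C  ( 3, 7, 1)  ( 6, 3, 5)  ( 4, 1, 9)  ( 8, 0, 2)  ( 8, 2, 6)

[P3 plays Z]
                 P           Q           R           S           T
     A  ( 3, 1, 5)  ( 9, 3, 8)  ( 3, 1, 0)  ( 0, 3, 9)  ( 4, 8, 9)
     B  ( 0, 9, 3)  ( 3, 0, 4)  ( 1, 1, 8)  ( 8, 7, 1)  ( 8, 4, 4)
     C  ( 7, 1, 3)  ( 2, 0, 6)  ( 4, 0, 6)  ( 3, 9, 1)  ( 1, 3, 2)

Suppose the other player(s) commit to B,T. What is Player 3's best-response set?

P3 best: {X,Z}

u_3(X vs B,T) = 4
u_3(Y vs B,T) = 2
u_3(Z vs B,T) = 4
max payoff 4 at {X,Z}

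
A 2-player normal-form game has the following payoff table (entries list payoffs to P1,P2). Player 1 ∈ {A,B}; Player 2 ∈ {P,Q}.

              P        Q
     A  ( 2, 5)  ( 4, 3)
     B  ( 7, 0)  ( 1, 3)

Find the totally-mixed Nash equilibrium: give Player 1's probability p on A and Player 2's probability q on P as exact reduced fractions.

(p,q) = (3/5, 3/8)

P1 indiff ⇒ q·2+(1-q)·4 = q·7+(1-q)·1 ⇒ q(-5) = (1-q)(-3) ⇒ q = 3/8
P2 indiff ⇒ p·5+(1-p)·0 = p·3+(1-p)·3 ⇒ p(2) = (1-p)(3) ⇒ p = 3/5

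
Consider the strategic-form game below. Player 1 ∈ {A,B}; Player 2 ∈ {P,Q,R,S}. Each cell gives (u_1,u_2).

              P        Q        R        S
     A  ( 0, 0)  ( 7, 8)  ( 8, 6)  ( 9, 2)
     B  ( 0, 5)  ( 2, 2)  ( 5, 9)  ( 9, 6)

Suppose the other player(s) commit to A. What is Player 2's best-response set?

argmax u_2 = {Q}

u_2(P vs A) = 0
u_2(Q vs A) = 8
u_2(R vs A) = 6
u_2(S vs A) = 2
max payoff 8 at {Q}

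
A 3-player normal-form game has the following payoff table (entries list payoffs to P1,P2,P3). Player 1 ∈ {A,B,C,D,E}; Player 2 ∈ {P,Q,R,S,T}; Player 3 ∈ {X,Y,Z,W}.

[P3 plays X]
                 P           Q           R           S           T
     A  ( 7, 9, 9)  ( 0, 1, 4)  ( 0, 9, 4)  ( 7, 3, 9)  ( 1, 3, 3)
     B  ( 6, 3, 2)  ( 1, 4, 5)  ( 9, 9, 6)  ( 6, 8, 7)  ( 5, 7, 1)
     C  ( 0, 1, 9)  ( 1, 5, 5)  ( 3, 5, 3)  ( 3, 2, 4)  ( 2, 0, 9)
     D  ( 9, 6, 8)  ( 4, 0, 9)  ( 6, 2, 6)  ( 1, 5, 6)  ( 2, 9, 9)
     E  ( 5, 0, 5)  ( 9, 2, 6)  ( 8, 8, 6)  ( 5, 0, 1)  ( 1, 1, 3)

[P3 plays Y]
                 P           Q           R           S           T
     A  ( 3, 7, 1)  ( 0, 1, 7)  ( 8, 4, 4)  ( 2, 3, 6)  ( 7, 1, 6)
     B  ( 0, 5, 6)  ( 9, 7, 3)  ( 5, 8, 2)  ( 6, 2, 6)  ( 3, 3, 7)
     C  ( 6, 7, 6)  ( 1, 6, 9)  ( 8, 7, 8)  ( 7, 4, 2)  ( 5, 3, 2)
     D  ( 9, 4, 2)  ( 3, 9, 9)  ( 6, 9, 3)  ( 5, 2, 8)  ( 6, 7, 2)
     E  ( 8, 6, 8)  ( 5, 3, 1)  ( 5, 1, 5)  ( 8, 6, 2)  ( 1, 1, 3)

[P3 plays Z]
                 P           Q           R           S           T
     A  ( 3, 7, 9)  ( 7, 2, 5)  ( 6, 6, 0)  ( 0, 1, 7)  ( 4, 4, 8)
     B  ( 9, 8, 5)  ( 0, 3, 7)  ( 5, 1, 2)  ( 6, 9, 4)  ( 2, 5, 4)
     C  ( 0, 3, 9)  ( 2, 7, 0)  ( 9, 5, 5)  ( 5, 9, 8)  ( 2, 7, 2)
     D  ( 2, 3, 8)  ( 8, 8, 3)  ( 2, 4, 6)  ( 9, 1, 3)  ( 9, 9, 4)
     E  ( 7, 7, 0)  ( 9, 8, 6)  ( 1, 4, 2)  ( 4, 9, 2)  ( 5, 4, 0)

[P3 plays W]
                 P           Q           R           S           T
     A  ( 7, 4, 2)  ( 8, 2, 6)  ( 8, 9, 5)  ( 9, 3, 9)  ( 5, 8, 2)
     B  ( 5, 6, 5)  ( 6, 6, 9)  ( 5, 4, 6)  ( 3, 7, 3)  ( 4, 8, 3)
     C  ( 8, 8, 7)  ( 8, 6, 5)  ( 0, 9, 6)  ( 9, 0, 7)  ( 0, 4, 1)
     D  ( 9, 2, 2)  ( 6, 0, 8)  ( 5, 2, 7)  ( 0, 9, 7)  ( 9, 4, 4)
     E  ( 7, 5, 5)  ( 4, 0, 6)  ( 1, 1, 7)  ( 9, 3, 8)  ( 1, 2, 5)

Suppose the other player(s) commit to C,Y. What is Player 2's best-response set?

u_2(P vs C,Y) = 7
u_2(Q vs C,Y) = 6
u_2(R vs C,Y) = 7
u_2(S vs C,Y) = 4
u_2(T vs C,Y) = 3
max payoff 7 at {P,R}

argmax u_2 = {P,R}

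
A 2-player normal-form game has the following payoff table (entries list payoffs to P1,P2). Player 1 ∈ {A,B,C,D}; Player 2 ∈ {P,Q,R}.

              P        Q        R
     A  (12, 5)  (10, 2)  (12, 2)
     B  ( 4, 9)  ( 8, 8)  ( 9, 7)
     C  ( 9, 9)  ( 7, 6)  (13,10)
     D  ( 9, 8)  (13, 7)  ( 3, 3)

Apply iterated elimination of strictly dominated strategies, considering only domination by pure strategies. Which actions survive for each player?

P1 drop B (A beats it: P:12>4 Q:10>8 R:12>9)
P2 drop Q (P beats it: A:5>2 C:9>6 D:8>7)
P1 drop D (A beats it: P:12>9 R:12>3)
P1→{A,C} P2→{P,R}

IESDS → P1:{A,C} P2:{P,R}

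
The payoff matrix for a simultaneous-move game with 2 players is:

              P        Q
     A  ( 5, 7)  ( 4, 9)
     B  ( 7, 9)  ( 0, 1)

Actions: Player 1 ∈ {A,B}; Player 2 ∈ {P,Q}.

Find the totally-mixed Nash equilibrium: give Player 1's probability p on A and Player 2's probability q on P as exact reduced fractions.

P1 indiff ⇒ q·5+(1-q)·4 = q·7+(1-q)·0 ⇒ q(-2) = (1-q)(-4) ⇒ q = 2/3
P2 indiff ⇒ p·7+(1-p)·9 = p·9+(1-p)·1 ⇒ p(-2) = (1-p)(-8) ⇒ p = 4/5

(p,q) = (4/5, 2/3)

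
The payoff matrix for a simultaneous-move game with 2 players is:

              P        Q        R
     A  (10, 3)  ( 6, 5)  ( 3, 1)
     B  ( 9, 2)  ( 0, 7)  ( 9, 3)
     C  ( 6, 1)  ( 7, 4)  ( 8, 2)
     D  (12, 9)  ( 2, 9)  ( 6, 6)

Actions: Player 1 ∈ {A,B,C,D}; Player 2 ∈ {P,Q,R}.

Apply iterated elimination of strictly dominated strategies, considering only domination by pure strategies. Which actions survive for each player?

P2 drop R (Q beats it: A:5>1 B:7>3 C:4>2 D:9>6)
P1 drop B (A beats it: P:10>9 Q:6>0)
P1→{A,C,D} P2→{P,Q}

Remaining: P1:{A,C,D} P2:{P,Q}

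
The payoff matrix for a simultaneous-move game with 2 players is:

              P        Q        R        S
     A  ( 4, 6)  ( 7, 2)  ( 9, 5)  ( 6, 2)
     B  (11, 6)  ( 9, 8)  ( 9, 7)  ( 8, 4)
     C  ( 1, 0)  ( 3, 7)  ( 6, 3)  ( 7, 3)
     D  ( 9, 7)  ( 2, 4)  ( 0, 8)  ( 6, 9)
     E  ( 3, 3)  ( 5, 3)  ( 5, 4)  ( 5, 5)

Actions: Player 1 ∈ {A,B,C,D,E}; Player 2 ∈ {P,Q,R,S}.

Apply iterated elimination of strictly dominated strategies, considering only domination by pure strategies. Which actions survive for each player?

IESDS → P1:{A,B} P2:{P,Q,R}

P1 drop C (B beats it: P:11>1 Q:9>3 R:9>6 S:8>7)
P1 drop D (B beats it: P:11>9 Q:9>2 R:9>0 S:8>6)
P1 drop E (A beats it: P:4>3 Q:7>5 R:9>5 S:6>5)
P2 drop S (P beats it: A:6>2 B:6>4)
P1→{A,B} P2→{P,Q,R}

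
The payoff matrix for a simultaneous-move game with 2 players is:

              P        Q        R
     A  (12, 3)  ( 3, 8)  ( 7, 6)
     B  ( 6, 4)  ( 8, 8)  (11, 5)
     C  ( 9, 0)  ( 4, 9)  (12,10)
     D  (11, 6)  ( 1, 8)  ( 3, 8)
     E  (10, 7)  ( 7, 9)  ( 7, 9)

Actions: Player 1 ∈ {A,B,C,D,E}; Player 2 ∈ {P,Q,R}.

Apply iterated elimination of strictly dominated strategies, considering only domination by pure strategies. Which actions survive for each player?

P1 drop D (A beats it: P:12>11 Q:3>1 R:7>3)
P2 drop P (Q beats it: A:8>3 B:8>4 C:9>0 E:9>7)
P1 drop A (B beats it: Q:8>3 R:11>7)
P1 drop E (B beats it: Q:8>7 R:11>7)
P1→{B,C} P2→{Q,R}

Remaining: P1:{B,C} P2:{Q,R}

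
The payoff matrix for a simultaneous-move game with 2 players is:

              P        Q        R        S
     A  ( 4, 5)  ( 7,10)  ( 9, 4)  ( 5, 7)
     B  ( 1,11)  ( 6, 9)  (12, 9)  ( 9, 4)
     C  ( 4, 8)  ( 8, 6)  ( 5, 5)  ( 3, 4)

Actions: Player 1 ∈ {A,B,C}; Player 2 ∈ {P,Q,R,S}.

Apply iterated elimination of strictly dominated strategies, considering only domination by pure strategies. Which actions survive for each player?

Remaining: P1:{A,C} P2:{P,Q}

P2 drop R (P beats it: A:5>4 B:11>9 C:8>5)
P2 drop S (Q beats it: A:10>7 B:9>4 C:6>4)
P1 drop B (A beats it: P:4>1 Q:7>6)
P1→{A,C} P2→{P,Q}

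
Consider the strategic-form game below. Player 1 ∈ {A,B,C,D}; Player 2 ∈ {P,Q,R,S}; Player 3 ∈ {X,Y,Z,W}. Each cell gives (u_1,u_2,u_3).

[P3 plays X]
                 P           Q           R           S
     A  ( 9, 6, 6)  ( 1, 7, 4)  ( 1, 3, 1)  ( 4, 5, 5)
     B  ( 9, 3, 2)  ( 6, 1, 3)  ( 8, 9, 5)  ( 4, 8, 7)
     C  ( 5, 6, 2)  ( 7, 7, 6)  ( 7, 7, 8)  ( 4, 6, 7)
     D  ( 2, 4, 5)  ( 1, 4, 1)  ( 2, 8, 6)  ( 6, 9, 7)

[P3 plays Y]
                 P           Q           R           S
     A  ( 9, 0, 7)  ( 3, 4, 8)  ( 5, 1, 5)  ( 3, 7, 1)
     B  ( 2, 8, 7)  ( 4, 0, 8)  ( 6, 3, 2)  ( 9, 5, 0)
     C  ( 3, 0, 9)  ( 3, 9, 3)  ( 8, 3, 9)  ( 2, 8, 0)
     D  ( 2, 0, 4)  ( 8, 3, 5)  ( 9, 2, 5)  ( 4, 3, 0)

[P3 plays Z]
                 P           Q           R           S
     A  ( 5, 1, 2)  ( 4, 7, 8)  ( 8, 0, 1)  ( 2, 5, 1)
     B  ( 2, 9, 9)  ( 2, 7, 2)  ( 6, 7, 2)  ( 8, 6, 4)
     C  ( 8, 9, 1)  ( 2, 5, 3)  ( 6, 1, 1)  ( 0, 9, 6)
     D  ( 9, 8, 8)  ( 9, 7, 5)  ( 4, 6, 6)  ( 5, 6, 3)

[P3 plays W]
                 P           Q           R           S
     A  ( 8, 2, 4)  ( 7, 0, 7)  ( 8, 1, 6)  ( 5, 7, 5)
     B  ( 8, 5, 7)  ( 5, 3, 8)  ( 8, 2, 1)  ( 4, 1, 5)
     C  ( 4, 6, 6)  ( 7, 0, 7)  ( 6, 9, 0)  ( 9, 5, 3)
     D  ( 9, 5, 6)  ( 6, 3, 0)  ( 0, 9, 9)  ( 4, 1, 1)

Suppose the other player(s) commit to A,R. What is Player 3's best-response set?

u_3(X vs A,R) = 1
u_3(Y vs A,R) = 5
u_3(Z vs A,R) = 1
u_3(W vs A,R) = 6
max payoff 6 at {W}

P3 best: {W}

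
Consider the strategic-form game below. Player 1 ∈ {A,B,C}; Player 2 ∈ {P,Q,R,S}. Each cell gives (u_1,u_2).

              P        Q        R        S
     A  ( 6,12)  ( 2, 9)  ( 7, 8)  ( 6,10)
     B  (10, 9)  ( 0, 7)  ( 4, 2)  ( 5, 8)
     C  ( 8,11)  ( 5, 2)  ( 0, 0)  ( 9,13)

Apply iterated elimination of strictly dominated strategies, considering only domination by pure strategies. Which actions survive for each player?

P2 drop Q (P beats it: A:12>9 B:9>7 C:11>2)
P2 drop R (P beats it: A:12>8 B:9>2 C:11>0)
P1 drop A (C beats it: P:8>6 S:9>6)
P1→{B,C} P2→{P,S}

IESDS → P1:{B,C} P2:{P,S}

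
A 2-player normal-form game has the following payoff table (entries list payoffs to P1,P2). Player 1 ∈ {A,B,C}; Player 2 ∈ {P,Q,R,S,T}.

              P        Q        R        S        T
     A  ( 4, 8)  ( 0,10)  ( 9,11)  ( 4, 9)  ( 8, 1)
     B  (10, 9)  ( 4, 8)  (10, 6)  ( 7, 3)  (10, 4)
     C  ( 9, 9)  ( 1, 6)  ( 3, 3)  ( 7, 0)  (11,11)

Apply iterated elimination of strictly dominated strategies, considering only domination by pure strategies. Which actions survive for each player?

P1 drop A (B beats it: P:10>4 Q:4>0 R:10>9 S:7>4 T:10>8)
P2 drop Q (P beats it: B:9>8 C:9>6)
P2 drop R (P beats it: B:9>6 C:9>3)
P2 drop S (P beats it: B:9>3 C:9>0)
P1→{B,C} P2→{P,T}

IESDS → P1:{B,C} P2:{P,T}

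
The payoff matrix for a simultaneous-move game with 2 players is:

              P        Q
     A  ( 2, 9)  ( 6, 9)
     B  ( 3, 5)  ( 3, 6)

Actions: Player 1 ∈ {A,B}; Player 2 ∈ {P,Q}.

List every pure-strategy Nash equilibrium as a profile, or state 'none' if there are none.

(A,P): not NE [P1→B gives 3>2]
(A,Q): NE
(B,P): not NE [P2→Q gives 6>5]
(B,Q): not NE [P1→A gives 6>3]

Nash profiles: (A,Q)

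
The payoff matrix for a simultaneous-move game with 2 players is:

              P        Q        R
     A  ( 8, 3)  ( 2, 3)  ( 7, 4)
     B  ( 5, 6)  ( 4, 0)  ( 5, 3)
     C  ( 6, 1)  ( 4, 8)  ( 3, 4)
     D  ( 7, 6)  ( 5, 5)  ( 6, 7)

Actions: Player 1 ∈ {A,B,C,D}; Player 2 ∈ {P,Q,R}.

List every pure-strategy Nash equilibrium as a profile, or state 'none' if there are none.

(A,P): not NE [P2→R gives 4>3]
(A,Q): not NE [P1→D gives 5>2; P2→R gives 4>3]
(A,R): NE
(B,P): not NE [P1→A gives 8>5]
(B,Q): not NE [P1→D gives 5>4; P2→P gives 6>0]
(B,R): not NE [P1→A gives 7>5; P2→P gives 6>3]
(C,P): not NE [P1→A gives 8>6; P2→Q gives 8>1]
(C,Q): not NE [P1→D gives 5>4]
(C,R): not NE [P1→A gives 7>3; P2→Q gives 8>4]
(D,P): not NE [P1→A gives 8>7; P2→R gives 7>6]
(D,Q): not NE [P2→R gives 7>5]
(D,R): not NE [P1→A gives 7>6]

NE set: (A,R)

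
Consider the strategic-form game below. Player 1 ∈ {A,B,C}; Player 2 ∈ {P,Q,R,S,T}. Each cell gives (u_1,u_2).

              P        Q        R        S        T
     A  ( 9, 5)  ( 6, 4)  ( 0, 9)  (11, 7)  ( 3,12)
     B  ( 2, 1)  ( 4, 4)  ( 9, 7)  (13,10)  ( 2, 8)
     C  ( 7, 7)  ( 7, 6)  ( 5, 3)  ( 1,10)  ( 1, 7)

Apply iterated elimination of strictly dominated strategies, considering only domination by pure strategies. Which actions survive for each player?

IESDS → P1:{A,B} P2:{S,T}

P2 drop P (S beats it: A:7>5 B:10>1 C:10>7)
P2 drop Q (S beats it: A:7>4 B:10>4 C:10>6)
P1 drop C (B beats it: R:9>5 S:13>1 T:2>1)
P2 drop R (T beats it: A:12>9 B:8>7)
P1→{A,B} P2→{S,T}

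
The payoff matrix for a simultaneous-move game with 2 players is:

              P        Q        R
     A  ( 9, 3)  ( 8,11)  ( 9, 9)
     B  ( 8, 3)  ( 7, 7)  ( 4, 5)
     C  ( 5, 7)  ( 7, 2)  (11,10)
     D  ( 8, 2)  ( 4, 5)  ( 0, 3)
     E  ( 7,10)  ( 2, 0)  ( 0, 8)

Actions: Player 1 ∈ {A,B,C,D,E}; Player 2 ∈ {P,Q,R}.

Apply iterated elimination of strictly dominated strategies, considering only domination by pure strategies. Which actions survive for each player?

Remaining: P1:{A,C} P2:{Q,R}

P1 drop B (A beats it: P:9>8 Q:8>7 R:9>4)
P1 drop D (A beats it: P:9>8 Q:8>4 R:9>0)
P1 drop E (A beats it: P:9>7 Q:8>2 R:9>0)
P2 drop P (R beats it: A:9>3 C:10>7)
P1→{A,C} P2→{Q,R}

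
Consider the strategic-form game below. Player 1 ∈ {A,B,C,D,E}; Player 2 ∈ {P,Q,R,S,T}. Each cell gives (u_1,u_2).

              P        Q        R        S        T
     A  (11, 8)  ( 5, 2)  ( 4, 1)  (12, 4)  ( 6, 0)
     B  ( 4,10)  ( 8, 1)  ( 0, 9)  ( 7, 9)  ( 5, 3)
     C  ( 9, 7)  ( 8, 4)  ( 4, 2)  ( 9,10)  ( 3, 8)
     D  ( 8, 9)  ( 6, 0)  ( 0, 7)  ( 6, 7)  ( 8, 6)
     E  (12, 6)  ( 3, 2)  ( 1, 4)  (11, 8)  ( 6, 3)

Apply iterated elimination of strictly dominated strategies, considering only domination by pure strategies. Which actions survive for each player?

P2 drop Q (P beats it: A:8>2 B:10>1 C:7>4 D:9>0 E:6>2)
P1 drop B (A beats it: P:11>4 R:4>0 S:12>7 T:6>5)
P2 drop R (P beats it: A:8>1 C:7>2 D:9>7 E:6>4)
P1 drop C (A beats it: P:11>9 S:12>9 T:6>3)
P2 drop T (P beats it: A:8>0 D:9>6 E:6>3)
P1 drop D (A beats it: P:11>8 S:12>6)
P1→{A,E} P2→{P,S}

Survivors P1:{A,E} P2:{P,S}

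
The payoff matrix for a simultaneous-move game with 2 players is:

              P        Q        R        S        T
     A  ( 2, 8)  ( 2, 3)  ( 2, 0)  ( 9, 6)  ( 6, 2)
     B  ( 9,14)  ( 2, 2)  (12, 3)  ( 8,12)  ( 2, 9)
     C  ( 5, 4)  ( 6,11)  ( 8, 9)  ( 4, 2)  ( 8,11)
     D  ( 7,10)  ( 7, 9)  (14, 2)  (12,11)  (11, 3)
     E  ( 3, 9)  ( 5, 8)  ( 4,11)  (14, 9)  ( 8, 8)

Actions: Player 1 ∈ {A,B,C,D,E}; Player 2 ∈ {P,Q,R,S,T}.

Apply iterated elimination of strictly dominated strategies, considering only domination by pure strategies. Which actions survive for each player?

IESDS → P1:{B,D,E} P2:{P,R,S}

P1 drop A (D beats it: P:7>2 Q:7>2 R:14>2 S:12>9 T:11>6)
P1 drop C (D beats it: P:7>5 Q:7>6 R:14>8 S:12>4 T:11>8)
P2 drop Q (P beats it: B:14>2 D:10>9 E:9>8)
P2 drop T (P beats it: B:14>9 D:10>3 E:9>8)
P1→{B,D,E} P2→{P,R,S}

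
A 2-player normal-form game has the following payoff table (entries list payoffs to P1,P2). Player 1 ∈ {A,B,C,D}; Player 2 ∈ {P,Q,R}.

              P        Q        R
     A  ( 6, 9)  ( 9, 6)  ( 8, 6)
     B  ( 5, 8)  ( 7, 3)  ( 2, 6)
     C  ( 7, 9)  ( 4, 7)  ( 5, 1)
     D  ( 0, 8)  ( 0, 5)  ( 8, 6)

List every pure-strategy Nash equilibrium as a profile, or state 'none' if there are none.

NE set: (C,P)

(A,P): not NE [P1→C gives 7>6]
(A,Q): not NE [P2→P gives 9>6]
(A,R): not NE [P2→P gives 9>6]
(B,P): not NE [P1→C gives 7>5]
(B,Q): not NE [P1→A gives 9>7; P2→P gives 8>3]
(B,R): not NE [P1→D gives 8>2; P2→P gives 8>6]
(C,P): NE
(C,Q): not NE [P1→A gives 9>4; P2→P gives 9>7]
(C,R): not NE [P1→D gives 8>5; P2→P gives 9>1]
(D,P): not NE [P1→C gives 7>0]
(D,Q): not NE [P1→A gives 9>0; P2→P gives 8>5]
(D,R): not NE [P2→P gives 8>6]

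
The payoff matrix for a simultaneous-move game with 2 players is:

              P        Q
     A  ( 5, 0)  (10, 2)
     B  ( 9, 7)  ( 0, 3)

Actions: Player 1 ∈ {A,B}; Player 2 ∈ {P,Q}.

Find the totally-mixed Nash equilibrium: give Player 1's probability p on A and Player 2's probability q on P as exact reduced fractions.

p=2/3, q=5/7

P1 indiff ⇒ q·5+(1-q)·10 = q·9+(1-q)·0 ⇒ q(-4) = (1-q)(-10) ⇒ q = 5/7
P2 indiff ⇒ p·0+(1-p)·7 = p·2+(1-p)·3 ⇒ p(-2) = (1-p)(-4) ⇒ p = 2/3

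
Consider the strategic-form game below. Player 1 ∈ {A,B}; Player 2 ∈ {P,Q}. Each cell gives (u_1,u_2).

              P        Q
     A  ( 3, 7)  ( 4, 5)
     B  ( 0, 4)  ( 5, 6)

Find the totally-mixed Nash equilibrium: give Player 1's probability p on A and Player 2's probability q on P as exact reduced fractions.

P1 indiff ⇒ q·3+(1-q)·4 = q·0+(1-q)·5 ⇒ q(3) = (1-q)(1) ⇒ q = 1/4
P2 indiff ⇒ p·7+(1-p)·4 = p·5+(1-p)·6 ⇒ p(2) = (1-p)(2) ⇒ p = 1/2

p=1/2, q=1/4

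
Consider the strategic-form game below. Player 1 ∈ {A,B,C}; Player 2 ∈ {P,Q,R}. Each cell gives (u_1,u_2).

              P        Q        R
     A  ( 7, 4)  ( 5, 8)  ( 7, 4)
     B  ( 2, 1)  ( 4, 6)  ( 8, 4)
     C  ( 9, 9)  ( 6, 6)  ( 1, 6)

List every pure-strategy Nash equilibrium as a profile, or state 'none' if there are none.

Nash profiles: (C,P)

(A,P): not NE [P1→C gives 9>7; P2→Q gives 8>4]
(A,Q): not NE [P1→C gives 6>5]
(A,R): not NE [P1→B gives 8>7; P2→Q gives 8>4]
(B,P): not NE [P1→C gives 9>2; P2→Q gives 6>1]
(B,Q): not NE [P1→C gives 6>4]
(B,R): not NE [P2→Q gives 6>4]
(C,P): NE
(C,Q): not NE [P2→P gives 9>6]
(C,R): not NE [P1→B gives 8>1; P2→P gives 9>6]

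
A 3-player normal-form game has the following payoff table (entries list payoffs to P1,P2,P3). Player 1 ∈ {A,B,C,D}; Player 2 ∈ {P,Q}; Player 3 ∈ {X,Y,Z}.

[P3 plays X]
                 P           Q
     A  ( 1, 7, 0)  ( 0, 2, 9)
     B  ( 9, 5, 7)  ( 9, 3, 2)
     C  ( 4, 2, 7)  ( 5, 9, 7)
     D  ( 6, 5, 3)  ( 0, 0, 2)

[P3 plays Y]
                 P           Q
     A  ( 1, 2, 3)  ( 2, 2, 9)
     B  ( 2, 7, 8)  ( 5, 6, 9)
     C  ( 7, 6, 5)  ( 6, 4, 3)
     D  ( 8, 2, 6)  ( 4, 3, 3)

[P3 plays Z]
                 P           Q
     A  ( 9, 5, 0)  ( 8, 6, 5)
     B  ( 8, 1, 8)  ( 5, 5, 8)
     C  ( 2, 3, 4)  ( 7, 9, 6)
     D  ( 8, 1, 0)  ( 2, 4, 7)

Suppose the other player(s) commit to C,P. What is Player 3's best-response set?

u_3(X vs C,P) = 7
u_3(Y vs C,P) = 5
u_3(Z vs C,P) = 4
max payoff 7 at {X}

argmax u_3 = {X}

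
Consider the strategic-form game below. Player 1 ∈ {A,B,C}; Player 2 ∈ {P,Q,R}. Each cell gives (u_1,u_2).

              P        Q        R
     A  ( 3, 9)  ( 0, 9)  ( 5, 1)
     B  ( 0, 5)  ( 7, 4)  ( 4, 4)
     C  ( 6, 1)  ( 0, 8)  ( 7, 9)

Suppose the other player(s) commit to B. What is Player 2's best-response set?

u_2(P vs B) = 5
u_2(Q vs B) = 4
u_2(R vs B) = 4
max payoff 5 at {P}

BR_2 = {P}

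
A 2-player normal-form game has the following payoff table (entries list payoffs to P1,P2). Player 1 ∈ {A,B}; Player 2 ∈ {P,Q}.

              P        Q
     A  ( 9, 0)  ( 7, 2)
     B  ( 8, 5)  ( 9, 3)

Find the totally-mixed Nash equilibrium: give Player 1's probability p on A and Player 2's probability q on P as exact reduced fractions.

P1 indiff ⇒ q·9+(1-q)·7 = q·8+(1-q)·9 ⇒ q(1) = (1-q)(2) ⇒ q = 2/3
P2 indiff ⇒ p·0+(1-p)·5 = p·2+(1-p)·3 ⇒ p(-2) = (1-p)(-2) ⇒ p = 1/2

(p,q) = (1/2, 2/3)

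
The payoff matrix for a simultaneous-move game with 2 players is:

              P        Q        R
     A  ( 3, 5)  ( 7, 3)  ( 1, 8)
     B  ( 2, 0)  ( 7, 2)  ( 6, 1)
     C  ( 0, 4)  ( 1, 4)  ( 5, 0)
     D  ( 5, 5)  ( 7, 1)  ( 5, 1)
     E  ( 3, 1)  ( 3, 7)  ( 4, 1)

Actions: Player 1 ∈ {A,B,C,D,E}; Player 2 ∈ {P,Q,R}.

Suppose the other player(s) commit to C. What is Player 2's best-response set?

BR_2 = {P,Q}

u_2(P vs C) = 4
u_2(Q vs C) = 4
u_2(R vs C) = 0
max payoff 4 at {P,Q}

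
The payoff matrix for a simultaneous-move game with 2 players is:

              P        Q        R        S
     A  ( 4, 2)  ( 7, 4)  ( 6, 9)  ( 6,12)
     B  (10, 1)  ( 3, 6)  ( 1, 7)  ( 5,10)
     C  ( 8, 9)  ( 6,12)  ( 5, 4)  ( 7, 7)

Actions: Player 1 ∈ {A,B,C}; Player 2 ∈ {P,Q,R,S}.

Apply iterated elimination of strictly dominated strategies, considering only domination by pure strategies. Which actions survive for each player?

Survivors P1:{A,C} P2:{Q,S}

P2 drop P (Q beats it: A:4>2 B:6>1 C:12>9)
P1 drop B (A beats it: Q:7>3 R:6>1 S:6>5)
P2 drop R (S beats it: A:12>9 C:7>4)
P1→{A,C} P2→{Q,S}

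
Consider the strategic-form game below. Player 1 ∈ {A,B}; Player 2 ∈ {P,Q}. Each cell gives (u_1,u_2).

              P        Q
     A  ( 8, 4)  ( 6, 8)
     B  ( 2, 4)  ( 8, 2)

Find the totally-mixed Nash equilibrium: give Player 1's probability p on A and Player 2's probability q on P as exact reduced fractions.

P1 indiff ⇒ q·8+(1-q)·6 = q·2+(1-q)·8 ⇒ q(6) = (1-q)(2) ⇒ q = 1/4
P2 indiff ⇒ p·4+(1-p)·4 = p·8+(1-p)·2 ⇒ p(-4) = (1-p)(-2) ⇒ p = 1/3

p=1/3, q=1/4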